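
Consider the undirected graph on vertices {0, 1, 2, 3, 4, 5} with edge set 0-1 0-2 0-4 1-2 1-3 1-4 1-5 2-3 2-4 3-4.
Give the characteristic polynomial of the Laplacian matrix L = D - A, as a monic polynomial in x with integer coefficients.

x^6 - 20x^5 + 152x^4 - 538x^3 + 855x^2 - 450x

Reading degrees in the order [0, 1, 2, 3, 4, 5] gives [3, 5, 4, 3, 4, 1]; set D = diag(3, 5, 4, 3, 4, 1) and form L = D - A. Computing det(xI - L) by cofactor expansion (or equivalently via sum-over-permutations) gives x^6 - 20x^5 + 152x^4 - 538x^3 + 855x^2 - 450x. The constant term is 0 because L is singular (the all-ones vector lies in its kernel). The eigenvalues sum to 20, which equals trace(L) = 2|E|.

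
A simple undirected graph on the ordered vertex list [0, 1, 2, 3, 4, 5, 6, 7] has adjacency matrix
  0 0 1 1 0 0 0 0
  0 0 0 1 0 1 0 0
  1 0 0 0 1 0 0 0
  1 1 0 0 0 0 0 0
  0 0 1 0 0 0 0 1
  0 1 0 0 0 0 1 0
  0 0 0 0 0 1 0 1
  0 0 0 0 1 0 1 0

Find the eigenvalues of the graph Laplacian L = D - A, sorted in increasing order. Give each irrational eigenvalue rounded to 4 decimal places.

With the vertex order [0, 1, 2, 3, 4, 5, 6, 7], the degrees are [2, 2, 2, 2, 2, 2, 2, 2], giving D = diag(2, 2, 2, 2, 2, 2, 2, 2) and L = D - A. Since every row of L sums to 0, the all-ones vector is in the kernel and 0 is an eigenvalue. By the matrix-tree theorem the graph has (1/8) * product of the nonzero eigenvalues = 8 spanning trees.

[0, 0.5858, 0.5858, 2, 2, 3.4142, 3.4142, 4]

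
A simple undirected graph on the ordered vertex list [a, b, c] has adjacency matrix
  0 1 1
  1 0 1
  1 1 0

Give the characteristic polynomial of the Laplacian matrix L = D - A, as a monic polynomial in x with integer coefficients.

With the vertex order [a, b, c], the degrees are [2, 2, 2], giving D = diag(2, 2, 2) and L = D - A. The eigenvalues of L are [0, 3, 3]; the characteristic polynomial is the product of (x - lambda_i), which multiplies out to x^3 - 6x^2 + 9x. Since p(0) = det(-L) = 0, x divides p(x). There is one zero in the spectrum, matching the 1 component.

x^3 - 6x^2 + 9x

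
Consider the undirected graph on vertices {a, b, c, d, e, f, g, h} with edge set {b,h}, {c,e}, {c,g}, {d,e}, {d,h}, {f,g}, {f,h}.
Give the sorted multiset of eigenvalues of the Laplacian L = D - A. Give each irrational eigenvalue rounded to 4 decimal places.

Each diagonal entry of L is the vertex degree and each off-diagonal entry is -1 where an edge is present, 0 otherwise; in the order [a, b, c, d, e, f, g, h] the diagonal is [0, 1, 2, 2, 2, 2, 2, 3]. Since every row of L sums to 0, the all-ones vector is in the kernel and 0 is an eigenvalue. The 2 zero eigenvalues correspond to the 2 connected components. The largest eigenvalue, 4.4142, is at most the vertex count 8.

[0, 0, 0.5858, 1, 1.5858, 3, 3.4142, 4.4142]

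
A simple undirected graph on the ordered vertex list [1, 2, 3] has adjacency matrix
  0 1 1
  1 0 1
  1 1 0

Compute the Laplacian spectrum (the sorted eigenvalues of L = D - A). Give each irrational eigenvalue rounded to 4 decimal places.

With the vertex order [1, 2, 3], the degrees are [2, 2, 2], giving D = diag(2, 2, 2) and L = D - A. Since every row of L sums to 0, the all-ones vector is in the kernel and 0 is an eigenvalue. The eigenvalues sum to 6, which equals trace(L) = 2|E|.

[0, 3, 3]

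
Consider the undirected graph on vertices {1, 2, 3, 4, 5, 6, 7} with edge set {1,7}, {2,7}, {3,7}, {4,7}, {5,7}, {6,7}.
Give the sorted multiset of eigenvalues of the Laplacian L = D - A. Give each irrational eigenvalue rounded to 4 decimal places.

Each diagonal entry of L is the vertex degree and each off-diagonal entry is -1 where an edge is present, 0 otherwise; in the order [1, 2, 3, 4, 5, 6, 7] the diagonal is [1, 1, 1, 1, 1, 1, 6]. The multiplicity of 0 as a Laplacian eigenvalue equals the number of connected components. The largest eigenvalue, 7, is at most the vertex count 7. By the matrix-tree theorem the graph has (1/7) * product of the nonzero eigenvalues = 1 spanning tree.

[0, 1, 1, 1, 1, 1, 7]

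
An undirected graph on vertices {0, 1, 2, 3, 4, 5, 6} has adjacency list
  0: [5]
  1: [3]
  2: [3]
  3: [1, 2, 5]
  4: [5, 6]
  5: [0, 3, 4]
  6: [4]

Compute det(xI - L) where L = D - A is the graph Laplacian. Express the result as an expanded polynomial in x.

Reading degrees in the order [0, 1, 2, 3, 4, 5, 6] gives [1, 1, 1, 3, 2, 3, 1]; set D = diag(1, 1, 1, 3, 2, 3, 1) and form L = D - A. L has integer entries, so p(x) = det(xI - L) has integer coefficients. Expanding the determinant yields x^7 - 12x^6 + 53x^5 - 108x^4 + 105x^3 - 46x^2 + 7x. The constant term is 0 because L is singular (the all-ones vector lies in its kernel).

x^7 - 12x^6 + 53x^5 - 108x^4 + 105x^3 - 46x^2 + 7x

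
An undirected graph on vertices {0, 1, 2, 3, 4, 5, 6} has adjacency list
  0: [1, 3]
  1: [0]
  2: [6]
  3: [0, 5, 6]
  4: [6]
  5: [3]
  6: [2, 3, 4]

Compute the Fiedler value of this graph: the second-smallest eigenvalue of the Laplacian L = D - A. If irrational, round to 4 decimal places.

0.3217

Reading degrees in the order [0, 1, 2, 3, 4, 5, 6] gives [2, 1, 1, 3, 1, 1, 3]; set D = diag(2, 1, 1, 3, 1, 1, 3) and form L = D - A. The sorted Laplacian eigenvalues are [0, 0.3217, 0.6802, 1, 2.1397, 3.2297, 4.6287]; the algebraic connectivity is the second entry, 0.3217. There is one zero in the spectrum, matching the 1 component. The largest eigenvalue, 4.6287, is at most the vertex count 7.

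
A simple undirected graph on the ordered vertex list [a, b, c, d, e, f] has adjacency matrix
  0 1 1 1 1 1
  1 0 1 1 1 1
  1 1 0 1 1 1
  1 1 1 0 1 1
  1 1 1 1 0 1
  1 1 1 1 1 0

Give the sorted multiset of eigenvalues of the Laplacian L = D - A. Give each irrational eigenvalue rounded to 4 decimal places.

Reading degrees in the order [a, b, c, d, e, f] gives [5, 5, 5, 5, 5, 5]; set D = diag(5, 5, 5, 5, 5, 5) and form L = D - A. The multiplicity of 0 as a Laplacian eigenvalue equals the number of connected components. The largest eigenvalue, 6, is at most the vertex count 6.

[0, 6, 6, 6, 6, 6]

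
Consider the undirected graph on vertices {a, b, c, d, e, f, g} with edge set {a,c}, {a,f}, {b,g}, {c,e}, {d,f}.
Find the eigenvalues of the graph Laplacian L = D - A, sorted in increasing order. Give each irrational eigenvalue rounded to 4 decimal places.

[0, 0, 0.3820, 1.3820, 2, 2.6180, 3.6180]

With the vertex order [a, b, c, d, e, f, g], the degrees are [2, 1, 2, 1, 1, 2, 1], giving D = diag(2, 1, 2, 1, 1, 2, 1) and L = D - A. L is symmetric positive semidefinite, so every eigenvalue is real and nonnegative. The 2 zero eigenvalues correspond to the 2 connected components. The largest eigenvalue, 3.6180, is at most the vertex count 7.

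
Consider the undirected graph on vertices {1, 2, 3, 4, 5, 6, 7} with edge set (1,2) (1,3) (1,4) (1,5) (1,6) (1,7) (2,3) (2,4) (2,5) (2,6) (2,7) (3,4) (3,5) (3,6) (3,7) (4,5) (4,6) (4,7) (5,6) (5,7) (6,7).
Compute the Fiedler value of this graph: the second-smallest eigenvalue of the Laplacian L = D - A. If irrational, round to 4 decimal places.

Reading degrees in the order [1, 2, 3, 4, 5, 6, 7] gives [6, 6, 6, 6, 6, 6, 6]; set D = diag(6, 6, 6, 6, 6, 6, 6) and form L = D - A. Computing the eigenvalues of L and sorting gives [0, 7, 7, 7, 7, 7, 7]. The Fiedler value lambda_2 = 7 is strictly positive, so the graph is connected. There is one zero in the spectrum, matching the 1 component.

7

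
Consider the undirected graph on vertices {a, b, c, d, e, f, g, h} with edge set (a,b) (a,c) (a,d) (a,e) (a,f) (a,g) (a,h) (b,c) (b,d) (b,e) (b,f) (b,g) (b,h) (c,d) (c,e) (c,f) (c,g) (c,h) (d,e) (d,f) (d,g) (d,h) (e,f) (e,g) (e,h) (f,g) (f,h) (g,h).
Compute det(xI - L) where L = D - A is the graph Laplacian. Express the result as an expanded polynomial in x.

Reading degrees in the order [a, b, c, d, e, f, g, h] gives [7, 7, 7, 7, 7, 7, 7, 7]; set D = diag(7, 7, 7, 7, 7, 7, 7, 7) and form L = D - A. Computing det(xI - L) by cofactor expansion (or equivalently via sum-over-permutations) gives x^8 - 56x^7 + 1344x^6 - 17920x^5 + 143360x^4 - 688128x^3 + 1835008x^2 - 2097152x. The coefficient of x^7 equals -trace(L) = -56, matching the sum of degrees. There is one zero in the spectrum, matching the 1 component.

x^8 - 56x^7 + 1344x^6 - 17920x^5 + 143360x^4 - 688128x^3 + 1835008x^2 - 2097152x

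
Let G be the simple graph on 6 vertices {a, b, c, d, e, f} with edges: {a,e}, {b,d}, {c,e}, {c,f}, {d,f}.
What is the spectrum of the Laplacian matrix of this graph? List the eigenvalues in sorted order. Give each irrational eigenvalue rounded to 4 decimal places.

[0, 0.2679, 1, 2, 3, 3.7321]

With the vertex order [a, b, c, d, e, f], the degrees are [1, 1, 2, 2, 2, 2], giving D = diag(1, 1, 2, 2, 2, 2) and L = D - A. Since every row of L sums to 0, the all-ones vector is in the kernel and 0 is an eigenvalue. By the matrix-tree theorem the graph has (1/6) * product of the nonzero eigenvalues = 1 spanning tree.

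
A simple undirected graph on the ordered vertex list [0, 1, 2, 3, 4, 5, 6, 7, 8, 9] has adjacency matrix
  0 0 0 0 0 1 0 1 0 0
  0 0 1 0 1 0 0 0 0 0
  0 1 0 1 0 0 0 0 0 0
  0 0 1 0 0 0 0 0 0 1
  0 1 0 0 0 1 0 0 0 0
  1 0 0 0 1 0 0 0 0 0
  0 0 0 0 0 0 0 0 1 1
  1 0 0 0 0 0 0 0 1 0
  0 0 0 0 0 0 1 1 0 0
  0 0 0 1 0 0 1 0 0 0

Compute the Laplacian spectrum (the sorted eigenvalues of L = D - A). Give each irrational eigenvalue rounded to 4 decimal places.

[0, 0.3820, 0.3820, 1.3820, 1.3820, 2.6180, 2.6180, 3.6180, 3.6180, 4]

Each diagonal entry of L is the vertex degree and each off-diagonal entry is -1 where an edge is present, 0 otherwise; in the order [0, 1, 2, 3, 4, 5, 6, 7, 8, 9] the diagonal is [2, 2, 2, 2, 2, 2, 2, 2, 2, 2]. L is symmetric positive semidefinite, so every eigenvalue is real and nonnegative. There is one zero in the spectrum, matching the 1 component.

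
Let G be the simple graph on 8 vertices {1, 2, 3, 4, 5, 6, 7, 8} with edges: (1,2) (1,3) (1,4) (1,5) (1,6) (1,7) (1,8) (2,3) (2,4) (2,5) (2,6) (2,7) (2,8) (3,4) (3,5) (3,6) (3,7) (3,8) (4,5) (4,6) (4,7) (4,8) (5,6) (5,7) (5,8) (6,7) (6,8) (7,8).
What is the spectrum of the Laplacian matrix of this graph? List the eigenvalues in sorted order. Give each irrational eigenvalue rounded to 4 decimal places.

Each diagonal entry of L is the vertex degree and each off-diagonal entry is -1 where an edge is present, 0 otherwise; in the order [1, 2, 3, 4, 5, 6, 7, 8] the diagonal is [7, 7, 7, 7, 7, 7, 7, 7]. L is symmetric positive semidefinite, so every eigenvalue is real and nonnegative. The single zero eigenvalue shows the graph is connected. By the matrix-tree theorem the graph has (1/8) * product of the nonzero eigenvalues = 262144 spanning trees.

[0, 8, 8, 8, 8, 8, 8, 8]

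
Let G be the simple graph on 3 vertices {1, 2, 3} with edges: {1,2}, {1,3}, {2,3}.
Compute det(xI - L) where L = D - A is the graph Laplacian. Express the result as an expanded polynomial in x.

x^3 - 6x^2 + 9x

Each diagonal entry of L is the vertex degree and each off-diagonal entry is -1 where an edge is present, 0 otherwise; in the order [1, 2, 3] the diagonal is [2, 2, 2]. Computing det(xI - L) by cofactor expansion (or equivalently via sum-over-permutations) gives x^3 - 6x^2 + 9x. The coefficient of x^2 equals -trace(L) = -6, matching the sum of degrees. The largest eigenvalue, 3, is at most the vertex count 3.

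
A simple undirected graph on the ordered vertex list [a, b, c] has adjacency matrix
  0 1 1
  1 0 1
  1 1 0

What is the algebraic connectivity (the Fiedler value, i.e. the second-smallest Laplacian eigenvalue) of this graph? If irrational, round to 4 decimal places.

3

Each diagonal entry of L is the vertex degree and each off-diagonal entry is -1 where an edge is present, 0 otherwise; in the order [a, b, c] the diagonal is [2, 2, 2]. The smallest Laplacian eigenvalue is always 0. The next one, lambda_2 = 3, measures how hard the graph is to disconnect: larger values mean better connectivity. The largest eigenvalue, 3, is at most the vertex count 3.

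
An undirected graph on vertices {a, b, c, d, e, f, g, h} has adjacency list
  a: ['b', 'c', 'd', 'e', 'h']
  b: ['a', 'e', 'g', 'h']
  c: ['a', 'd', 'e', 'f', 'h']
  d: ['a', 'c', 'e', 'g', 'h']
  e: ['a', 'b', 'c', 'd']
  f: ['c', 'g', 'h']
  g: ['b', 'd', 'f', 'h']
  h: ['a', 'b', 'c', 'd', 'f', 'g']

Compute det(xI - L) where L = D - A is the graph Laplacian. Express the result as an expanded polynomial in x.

Each diagonal entry of L is the vertex degree and each off-diagonal entry is -1 where an edge is present, 0 otherwise; in the order [a, b, c, d, e, f, g, h] the diagonal is [5, 4, 5, 5, 4, 3, 4, 6]. L has integer entries, so p(x) = det(xI - L) has integer coefficients. Expanding the determinant yields x^8 - 36x^7 + 546x^6 - 4516x^5 + 21964x^4 - 62700x^3 + 97066x^2 - 62704x. The constant term is 0 because L is singular (the all-ones vector lies in its kernel). There is one zero in the spectrum, matching the 1 component.

x^8 - 36x^7 + 546x^6 - 4516x^5 + 21964x^4 - 62700x^3 + 97066x^2 - 62704x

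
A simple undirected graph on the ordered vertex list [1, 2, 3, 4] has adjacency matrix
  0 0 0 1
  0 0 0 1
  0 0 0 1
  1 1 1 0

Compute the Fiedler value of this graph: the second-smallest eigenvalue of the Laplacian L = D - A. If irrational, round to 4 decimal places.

1

With the vertex order [1, 2, 3, 4], the degrees are [1, 1, 1, 3], giving D = diag(1, 1, 1, 3) and L = D - A. Computing the eigenvalues of L and sorting gives [0, 1, 1, 4]. The Fiedler value lambda_2 = 1 is strictly positive, so the graph is connected. The largest eigenvalue, 4, is at most the vertex count 4. There is one zero in the spectrum, matching the 1 component.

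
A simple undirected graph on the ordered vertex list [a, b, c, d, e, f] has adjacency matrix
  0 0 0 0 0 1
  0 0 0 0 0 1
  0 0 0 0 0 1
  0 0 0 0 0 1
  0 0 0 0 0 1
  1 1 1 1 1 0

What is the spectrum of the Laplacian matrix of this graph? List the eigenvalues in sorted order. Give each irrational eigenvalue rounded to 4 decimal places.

Each diagonal entry of L is the vertex degree and each off-diagonal entry is -1 where an edge is present, 0 otherwise; in the order [a, b, c, d, e, f] the diagonal is [1, 1, 1, 1, 1, 5]. L is symmetric positive semidefinite, so every eigenvalue is real and nonnegative. The eigenvalues sum to 10, which equals trace(L) = 2|E|.

[0, 1, 1, 1, 1, 6]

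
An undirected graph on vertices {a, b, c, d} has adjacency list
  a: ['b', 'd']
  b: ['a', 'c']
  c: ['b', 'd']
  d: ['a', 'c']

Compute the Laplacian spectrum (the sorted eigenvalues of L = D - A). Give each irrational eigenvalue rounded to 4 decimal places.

Each diagonal entry of L is the vertex degree and each off-diagonal entry is -1 where an edge is present, 0 otherwise; in the order [a, b, c, d] the diagonal is [2, 2, 2, 2]. The multiplicity of 0 as a Laplacian eigenvalue equals the number of connected components.

[0, 2, 2, 4]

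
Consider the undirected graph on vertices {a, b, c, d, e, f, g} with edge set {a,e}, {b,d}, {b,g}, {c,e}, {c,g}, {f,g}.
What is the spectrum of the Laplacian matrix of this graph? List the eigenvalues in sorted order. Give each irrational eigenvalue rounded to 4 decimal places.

With the vertex order [a, b, c, d, e, f, g], the degrees are [1, 2, 2, 1, 2, 1, 3], giving D = diag(1, 2, 2, 1, 2, 1, 3) and L = D - A. Since every row of L sums to 0, the all-ones vector is in the kernel and 0 is an eigenvalue. The single zero eigenvalue shows the graph is connected. By the matrix-tree theorem the graph has (1/7) * product of the nonzero eigenvalues = 1 spanning tree.

[0, 0.2603, 0.6262, 1.4055, 2.2742, 3.0996, 4.3342]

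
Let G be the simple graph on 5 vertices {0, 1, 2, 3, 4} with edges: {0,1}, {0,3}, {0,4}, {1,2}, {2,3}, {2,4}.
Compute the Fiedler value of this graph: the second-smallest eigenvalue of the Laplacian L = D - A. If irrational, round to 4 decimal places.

2

With the vertex order [0, 1, 2, 3, 4], the degrees are [3, 2, 3, 2, 2], giving D = diag(3, 2, 3, 2, 2) and L = D - A. The sorted Laplacian eigenvalues are [0, 2, 2, 3, 5]; the algebraic connectivity is the second entry, 2.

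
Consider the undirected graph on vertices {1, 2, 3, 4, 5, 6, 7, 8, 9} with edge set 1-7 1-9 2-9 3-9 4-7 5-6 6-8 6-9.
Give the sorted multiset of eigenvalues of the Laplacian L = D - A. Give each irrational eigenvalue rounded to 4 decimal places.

[0, 0.2232, 0.4919, 1, 1, 1.4712, 3, 3.4838, 5.3298]

Reading degrees in the order [1, 2, 3, 4, 5, 6, 7, 8, 9] gives [2, 1, 1, 1, 1, 3, 2, 1, 4]; set D = diag(2, 1, 1, 1, 1, 3, 2, 1, 4) and form L = D - A. The multiplicity of 0 as a Laplacian eigenvalue equals the number of connected components. The eigenvalues sum to 16, which equals trace(L) = 2|E|.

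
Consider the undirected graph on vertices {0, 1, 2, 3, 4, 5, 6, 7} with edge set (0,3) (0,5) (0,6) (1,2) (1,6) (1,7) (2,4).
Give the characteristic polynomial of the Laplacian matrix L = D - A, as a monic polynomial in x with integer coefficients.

Each diagonal entry of L is the vertex degree and each off-diagonal entry is -1 where an edge is present, 0 otherwise; in the order [0, 1, 2, 3, 4, 5, 6, 7] the diagonal is [3, 3, 2, 1, 1, 1, 2, 1]. Computing det(xI - L) by cofactor expansion (or equivalently via sum-over-permutations) gives x^8 - 14x^7 + 76x^6 - 204x^5 + 288x^4 - 210x^3 + 71x^2 - 8x. The coefficient of x^7 equals -trace(L) = -14, matching the sum of degrees. The eigenvalues sum to 14, which equals trace(L) = 2|E|.

x^8 - 14x^7 + 76x^6 - 204x^5 + 288x^4 - 210x^3 + 71x^2 - 8x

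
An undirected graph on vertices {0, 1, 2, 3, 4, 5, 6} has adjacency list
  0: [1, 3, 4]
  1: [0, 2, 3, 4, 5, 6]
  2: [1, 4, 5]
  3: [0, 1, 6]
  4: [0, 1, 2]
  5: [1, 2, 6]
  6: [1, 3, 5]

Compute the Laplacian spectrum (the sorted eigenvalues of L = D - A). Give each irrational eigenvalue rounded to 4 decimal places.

With the vertex order [0, 1, 2, 3, 4, 5, 6], the degrees are [3, 6, 3, 3, 3, 3, 3], giving D = diag(3, 6, 3, 3, 3, 3, 3) and L = D - A. The multiplicity of 0 as a Laplacian eigenvalue equals the number of connected components. The eigenvalues sum to 24, which equals trace(L) = 2|E|. There is one zero in the spectrum, matching the 1 component.

[0, 2, 2, 4, 4, 5, 7]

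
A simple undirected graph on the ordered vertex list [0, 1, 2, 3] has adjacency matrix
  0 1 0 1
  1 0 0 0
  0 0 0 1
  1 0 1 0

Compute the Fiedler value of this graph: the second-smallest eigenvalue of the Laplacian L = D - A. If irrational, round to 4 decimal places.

Each diagonal entry of L is the vertex degree and each off-diagonal entry is -1 where an edge is present, 0 otherwise; in the order [0, 1, 2, 3] the diagonal is [2, 1, 1, 2]. The smallest Laplacian eigenvalue is always 0. The next one, lambda_2 = 0.5858, measures how hard the graph is to disconnect: larger values mean better connectivity. The largest eigenvalue, 3.4142, is at most the vertex count 4.

0.5858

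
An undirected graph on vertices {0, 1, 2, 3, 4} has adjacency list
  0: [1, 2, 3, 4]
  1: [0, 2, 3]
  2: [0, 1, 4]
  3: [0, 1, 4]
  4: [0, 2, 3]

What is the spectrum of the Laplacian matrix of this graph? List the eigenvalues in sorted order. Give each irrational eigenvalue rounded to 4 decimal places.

[0, 3, 3, 5, 5]

Each diagonal entry of L is the vertex degree and each off-diagonal entry is -1 where an edge is present, 0 otherwise; in the order [0, 1, 2, 3, 4] the diagonal is [4, 3, 3, 3, 3]. The multiplicity of 0 as a Laplacian eigenvalue equals the number of connected components. The largest eigenvalue, 5, is at most the vertex count 5. There is one zero in the spectrum, matching the 1 component.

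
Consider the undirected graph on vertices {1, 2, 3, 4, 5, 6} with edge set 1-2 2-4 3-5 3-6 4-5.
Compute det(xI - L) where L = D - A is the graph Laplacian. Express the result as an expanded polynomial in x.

x^6 - 10x^5 + 36x^4 - 56x^3 + 35x^2 - 6x

Reading degrees in the order [1, 2, 3, 4, 5, 6] gives [1, 2, 2, 2, 2, 1]; set D = diag(1, 2, 2, 2, 2, 1) and form L = D - A. Computing det(xI - L) by cofactor expansion (or equivalently via sum-over-permutations) gives x^6 - 10x^5 + 36x^4 - 56x^3 + 35x^2 - 6x. The coefficient of x^5 equals -trace(L) = -10, matching the sum of degrees. By the matrix-tree theorem the graph has (1/6) * product of the nonzero eigenvalues = 1 spanning tree.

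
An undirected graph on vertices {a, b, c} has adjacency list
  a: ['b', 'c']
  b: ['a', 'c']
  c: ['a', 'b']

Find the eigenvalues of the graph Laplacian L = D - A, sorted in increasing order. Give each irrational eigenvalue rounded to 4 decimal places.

Each diagonal entry of L is the vertex degree and each off-diagonal entry is -1 where an edge is present, 0 otherwise; in the order [a, b, c] the diagonal is [2, 2, 2]. L is symmetric positive semidefinite, so every eigenvalue is real and nonnegative.

[0, 3, 3]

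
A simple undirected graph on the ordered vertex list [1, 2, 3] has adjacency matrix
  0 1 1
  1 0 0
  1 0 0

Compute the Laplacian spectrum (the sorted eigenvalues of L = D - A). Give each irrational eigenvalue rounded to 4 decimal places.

Each diagonal entry of L is the vertex degree and each off-diagonal entry is -1 where an edge is present, 0 otherwise; in the order [1, 2, 3] the diagonal is [2, 1, 1]. Since every row of L sums to 0, the all-ones vector is in the kernel and 0 is an eigenvalue. The eigenvalues sum to 4, which equals trace(L) = 2|E|.

[0, 1, 3]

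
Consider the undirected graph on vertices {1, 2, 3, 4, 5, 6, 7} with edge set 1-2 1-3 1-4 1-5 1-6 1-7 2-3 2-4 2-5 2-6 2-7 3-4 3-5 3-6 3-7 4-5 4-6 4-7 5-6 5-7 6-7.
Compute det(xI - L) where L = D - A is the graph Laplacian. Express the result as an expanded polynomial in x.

x^7 - 42x^6 + 735x^5 - 6860x^4 + 36015x^3 - 100842x^2 + 117649x

With the vertex order [1, 2, 3, 4, 5, 6, 7], the degrees are [6, 6, 6, 6, 6, 6, 6], giving D = diag(6, 6, 6, 6, 6, 6, 6) and L = D - A. The eigenvalues of L are [0, 7, 7, 7, 7, 7, 7]; the characteristic polynomial is the product of (x - lambda_i), which multiplies out to x^7 - 42x^6 + 735x^5 - 6860x^4 + 36015x^3 - 100842x^2 + 117649x. Since p(0) = det(-L) = 0, x divides p(x).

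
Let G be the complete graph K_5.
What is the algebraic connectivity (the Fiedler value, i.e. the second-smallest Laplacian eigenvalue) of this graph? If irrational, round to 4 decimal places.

5

The graph has 5 vertices and degree multiset [4, 4, 4, 4, 4]; D is the diagonal matrix of degrees and L = D - A. The sorted Laplacian eigenvalues are [0, 5, 5, 5, 5]; the algebraic connectivity is the second entry, 5. The largest eigenvalue, 5, is at most the vertex count 5. By the matrix-tree theorem the graph has (1/5) * product of the nonzero eigenvalues = 125 spanning trees.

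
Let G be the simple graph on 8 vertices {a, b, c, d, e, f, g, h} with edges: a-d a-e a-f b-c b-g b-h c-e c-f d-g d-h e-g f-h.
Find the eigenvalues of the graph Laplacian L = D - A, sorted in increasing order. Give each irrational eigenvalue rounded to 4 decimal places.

[0, 2, 2, 2, 4, 4, 4, 6]

With the vertex order [a, b, c, d, e, f, g, h], the degrees are [3, 3, 3, 3, 3, 3, 3, 3], giving D = diag(3, 3, 3, 3, 3, 3, 3, 3) and L = D - A. L is symmetric positive semidefinite, so every eigenvalue is real and nonnegative. The single zero eigenvalue shows the graph is connected. By the matrix-tree theorem the graph has (1/8) * product of the nonzero eigenvalues = 384 spanning trees.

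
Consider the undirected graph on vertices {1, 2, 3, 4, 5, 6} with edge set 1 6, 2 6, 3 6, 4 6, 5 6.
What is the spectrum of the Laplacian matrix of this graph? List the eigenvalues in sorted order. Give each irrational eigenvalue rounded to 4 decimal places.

Reading degrees in the order [1, 2, 3, 4, 5, 6] gives [1, 1, 1, 1, 1, 5]; set D = diag(1, 1, 1, 1, 1, 5) and form L = D - A. Since every row of L sums to 0, the all-ones vector is in the kernel and 0 is an eigenvalue. The eigenvalues sum to 10, which equals trace(L) = 2|E|. By the matrix-tree theorem the graph has (1/6) * product of the nonzero eigenvalues = 1 spanning tree.

[0, 1, 1, 1, 1, 6]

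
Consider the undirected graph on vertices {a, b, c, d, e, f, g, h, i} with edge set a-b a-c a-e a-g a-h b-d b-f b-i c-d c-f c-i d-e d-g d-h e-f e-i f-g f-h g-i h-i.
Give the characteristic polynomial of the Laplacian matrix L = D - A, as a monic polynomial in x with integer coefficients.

Each diagonal entry of L is the vertex degree and each off-diagonal entry is -1 where an edge is present, 0 otherwise; in the order [a, b, c, d, e, f, g, h, i] the diagonal is [5, 4, 4, 5, 4, 5, 4, 4, 5]. Computing det(xI - L) by cofactor expansion (or equivalently via sum-over-permutations) gives x^9 - 40x^8 + 690x^7 - 6720x^6 + 40485x^5 - 154704x^4 + 366560x^3 - 492800x^2 + 288000x. Since p(0) = det(-L) = 0, x divides p(x). By the matrix-tree theorem the graph has (1/9) * product of the nonzero eigenvalues = 32000 spanning trees. The eigenvalues sum to 40, which equals trace(L) = 2|E|.

x^9 - 40x^8 + 690x^7 - 6720x^6 + 40485x^5 - 154704x^4 + 366560x^3 - 492800x^2 + 288000x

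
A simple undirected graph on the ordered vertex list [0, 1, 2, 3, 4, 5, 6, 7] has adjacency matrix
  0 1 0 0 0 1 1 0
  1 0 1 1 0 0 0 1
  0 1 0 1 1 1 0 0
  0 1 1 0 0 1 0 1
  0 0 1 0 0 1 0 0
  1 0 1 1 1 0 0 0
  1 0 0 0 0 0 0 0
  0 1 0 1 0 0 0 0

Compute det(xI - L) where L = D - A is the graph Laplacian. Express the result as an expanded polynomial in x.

Each diagonal entry of L is the vertex degree and each off-diagonal entry is -1 where an edge is present, 0 otherwise; in the order [0, 1, 2, 3, 4, 5, 6, 7] the diagonal is [3, 4, 4, 4, 2, 4, 1, 2]. Computing det(xI - L) by cofactor expansion (or equivalently via sum-over-permutations) gives x^8 - 24x^7 + 235x^6 - 1206x^5 + 3460x^4 - 5452x^3 + 4261x^2 - 1240x. Since p(0) = det(-L) = 0, x divides p(x). The largest eigenvalue, 6.0467, is at most the vertex count 8.

x^8 - 24x^7 + 235x^6 - 1206x^5 + 3460x^4 - 5452x^3 + 4261x^2 - 1240x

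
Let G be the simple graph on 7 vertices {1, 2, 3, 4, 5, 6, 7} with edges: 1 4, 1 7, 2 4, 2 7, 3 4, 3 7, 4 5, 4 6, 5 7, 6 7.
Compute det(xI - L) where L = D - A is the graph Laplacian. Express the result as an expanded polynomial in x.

x^7 - 20x^6 + 155x^5 - 600x^4 + 1240x^3 - 1312x^2 + 560x

With the vertex order [1, 2, 3, 4, 5, 6, 7], the degrees are [2, 2, 2, 5, 2, 2, 5], giving D = diag(2, 2, 2, 5, 2, 2, 5) and L = D - A. The eigenvalues of L are [0, 2, 2, 2, 2, 5, 7]; the characteristic polynomial is the product of (x - lambda_i), which multiplies out to x^7 - 20x^6 + 155x^5 - 600x^4 + 1240x^3 - 1312x^2 + 560x. Since p(0) = det(-L) = 0, x divides p(x). By the matrix-tree theorem the graph has (1/7) * product of the nonzero eigenvalues = 80 spanning trees.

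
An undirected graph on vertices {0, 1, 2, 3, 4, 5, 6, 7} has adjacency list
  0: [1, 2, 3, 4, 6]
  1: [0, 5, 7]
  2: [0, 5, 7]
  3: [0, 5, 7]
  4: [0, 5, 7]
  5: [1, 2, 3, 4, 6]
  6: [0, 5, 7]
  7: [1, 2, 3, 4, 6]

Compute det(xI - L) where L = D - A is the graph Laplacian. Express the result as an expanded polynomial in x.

x^8 - 30x^7 + 375x^6 - 2540x^5 + 10095x^4 - 23598x^3 + 30105x^2 - 16200x

Each diagonal entry of L is the vertex degree and each off-diagonal entry is -1 where an edge is present, 0 otherwise; in the order [0, 1, 2, 3, 4, 5, 6, 7] the diagonal is [5, 3, 3, 3, 3, 5, 3, 5]. Computing det(xI - L) by cofactor expansion (or equivalently via sum-over-permutations) gives x^8 - 30x^7 + 375x^6 - 2540x^5 + 10095x^4 - 23598x^3 + 30105x^2 - 16200x. Since p(0) = det(-L) = 0, x divides p(x). By the matrix-tree theorem the graph has (1/8) * product of the nonzero eigenvalues = 2025 spanning trees.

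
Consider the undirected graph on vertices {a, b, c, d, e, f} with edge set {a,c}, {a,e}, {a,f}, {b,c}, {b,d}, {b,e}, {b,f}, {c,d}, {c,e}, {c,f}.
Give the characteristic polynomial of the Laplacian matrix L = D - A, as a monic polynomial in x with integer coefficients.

With the vertex order [a, b, c, d, e, f], the degrees are [3, 4, 5, 2, 3, 3], giving D = diag(3, 4, 5, 2, 3, 3) and L = D - A. Computing det(xI - L) by cofactor expansion (or equivalently via sum-over-permutations) gives x^6 - 20x^5 + 154x^4 - 568x^3 + 999x^2 - 666x. Since p(0) = det(-L) = 0, x divides p(x).

x^6 - 20x^5 + 154x^4 - 568x^3 + 999x^2 - 666x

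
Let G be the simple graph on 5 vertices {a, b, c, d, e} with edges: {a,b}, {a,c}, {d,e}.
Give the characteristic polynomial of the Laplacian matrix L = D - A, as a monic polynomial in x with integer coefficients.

Each diagonal entry of L is the vertex degree and each off-diagonal entry is -1 where an edge is present, 0 otherwise; in the order [a, b, c, d, e] the diagonal is [2, 1, 1, 1, 1]. The eigenvalues of L are [0, 0, 1, 2, 3]; the characteristic polynomial is the product of (x - lambda_i), which multiplies out to x^5 - 6x^4 + 11x^3 - 6x^2. Since p(0) = det(-L) = 0, x divides p(x).

x^5 - 6x^4 + 11x^3 - 6x^2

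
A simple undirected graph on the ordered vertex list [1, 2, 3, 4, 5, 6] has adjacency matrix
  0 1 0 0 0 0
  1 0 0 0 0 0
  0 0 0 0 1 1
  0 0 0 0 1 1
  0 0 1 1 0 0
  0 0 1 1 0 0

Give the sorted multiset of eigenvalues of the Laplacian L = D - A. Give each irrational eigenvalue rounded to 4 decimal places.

Reading degrees in the order [1, 2, 3, 4, 5, 6] gives [1, 1, 2, 2, 2, 2]; set D = diag(1, 1, 2, 2, 2, 2) and form L = D - A. Since every row of L sums to 0, the all-ones vector is in the kernel and 0 is an eigenvalue. The 2 zero eigenvalues correspond to the 2 connected components. The largest eigenvalue, 4, is at most the vertex count 6.

[0, 0, 2, 2, 2, 4]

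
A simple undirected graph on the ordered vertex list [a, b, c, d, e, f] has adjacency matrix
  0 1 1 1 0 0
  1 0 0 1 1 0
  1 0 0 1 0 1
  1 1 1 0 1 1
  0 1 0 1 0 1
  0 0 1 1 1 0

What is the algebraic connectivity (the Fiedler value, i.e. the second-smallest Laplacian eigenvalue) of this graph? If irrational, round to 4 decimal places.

With the vertex order [a, b, c, d, e, f], the degrees are [3, 3, 3, 5, 3, 3], giving D = diag(3, 3, 3, 5, 3, 3) and L = D - A. Computing the eigenvalues of L and sorting gives [0, 2.3820, 2.3820, 4.6180, 4.6180, 6]. The Fiedler value lambda_2 = 2.3820 is strictly positive, so the graph is connected.

2.3820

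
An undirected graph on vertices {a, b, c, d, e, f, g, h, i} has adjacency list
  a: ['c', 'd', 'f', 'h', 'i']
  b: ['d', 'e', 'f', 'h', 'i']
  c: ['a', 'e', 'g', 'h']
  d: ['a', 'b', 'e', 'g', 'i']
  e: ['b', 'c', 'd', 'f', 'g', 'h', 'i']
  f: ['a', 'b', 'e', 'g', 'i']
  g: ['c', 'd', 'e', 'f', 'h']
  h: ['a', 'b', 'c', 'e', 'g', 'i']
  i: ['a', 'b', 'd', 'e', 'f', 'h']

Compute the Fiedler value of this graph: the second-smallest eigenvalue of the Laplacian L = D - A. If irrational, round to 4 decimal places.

With the vertex order [a, b, c, d, e, f, g, h, i], the degrees are [5, 5, 4, 5, 7, 5, 5, 6, 6], giving D = diag(5, 5, 4, 5, 7, 5, 5, 6, 6) and L = D - A. The smallest Laplacian eigenvalue is always 0. The next one, lambda_2 = 3.4209, measures how hard the graph is to disconnect: larger values mean better connectivity. The largest eigenvalue, 8.6294, is at most the vertex count 9.

3.4209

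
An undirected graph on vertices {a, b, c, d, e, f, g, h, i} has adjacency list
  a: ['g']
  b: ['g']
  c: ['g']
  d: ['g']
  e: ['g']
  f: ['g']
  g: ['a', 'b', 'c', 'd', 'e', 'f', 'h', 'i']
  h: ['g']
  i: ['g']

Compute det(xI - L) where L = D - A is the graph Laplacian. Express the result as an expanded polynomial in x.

x^9 - 16x^8 + 84x^7 - 224x^6 + 350x^5 - 336x^4 + 196x^3 - 64x^2 + 9x

Reading degrees in the order [a, b, c, d, e, f, g, h, i] gives [1, 1, 1, 1, 1, 1, 8, 1, 1]; set D = diag(1, 1, 1, 1, 1, 1, 8, 1, 1) and form L = D - A. L has integer entries, so p(x) = det(xI - L) has integer coefficients. Expanding the determinant yields x^9 - 16x^8 + 84x^7 - 224x^6 + 350x^5 - 336x^4 + 196x^3 - 64x^2 + 9x. The coefficient of x^8 equals -trace(L) = -16, matching the sum of degrees. The eigenvalues sum to 16, which equals trace(L) = 2|E|. The largest eigenvalue, 9, is at most the vertex count 9.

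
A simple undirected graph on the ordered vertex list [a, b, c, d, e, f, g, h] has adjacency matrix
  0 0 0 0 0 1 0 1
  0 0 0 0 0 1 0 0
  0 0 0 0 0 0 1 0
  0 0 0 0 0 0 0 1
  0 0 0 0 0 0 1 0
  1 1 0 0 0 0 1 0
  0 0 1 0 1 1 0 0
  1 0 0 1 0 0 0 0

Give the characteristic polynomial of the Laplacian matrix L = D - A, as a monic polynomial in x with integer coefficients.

Reading degrees in the order [a, b, c, d, e, f, g, h] gives [2, 1, 1, 1, 1, 3, 3, 2]; set D = diag(2, 1, 1, 1, 1, 3, 3, 2) and form L = D - A. Computing det(xI - L) by cofactor expansion (or equivalently via sum-over-permutations) gives x^8 - 14x^7 + 76x^6 - 204x^5 + 287x^4 - 208x^3 + 70x^2 - 8x. Since p(0) = det(-L) = 0, x divides p(x). The largest eigenvalue, 4.6412, is at most the vertex count 8.

x^8 - 14x^7 + 76x^6 - 204x^5 + 287x^4 - 208x^3 + 70x^2 - 8x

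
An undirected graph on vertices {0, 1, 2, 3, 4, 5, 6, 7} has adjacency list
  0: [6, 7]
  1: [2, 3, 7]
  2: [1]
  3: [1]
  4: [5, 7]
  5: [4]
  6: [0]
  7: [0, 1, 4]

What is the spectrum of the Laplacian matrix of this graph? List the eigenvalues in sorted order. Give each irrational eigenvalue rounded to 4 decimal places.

[0, 0.3065, 0.3820, 1, 1.6703, 2.6180, 3.3297, 4.6935]

Each diagonal entry of L is the vertex degree and each off-diagonal entry is -1 where an edge is present, 0 otherwise; in the order [0, 1, 2, 3, 4, 5, 6, 7] the diagonal is [2, 3, 1, 1, 2, 1, 1, 3]. Diagonalising L (or applying a numerical eigensolver to the 8x8 matrix) gives the spectrum above. The single zero eigenvalue shows the graph is connected. By the matrix-tree theorem the graph has (1/8) * product of the nonzero eigenvalues = 1 spanning tree. The eigenvalues sum to 14, which equals trace(L) = 2|E|.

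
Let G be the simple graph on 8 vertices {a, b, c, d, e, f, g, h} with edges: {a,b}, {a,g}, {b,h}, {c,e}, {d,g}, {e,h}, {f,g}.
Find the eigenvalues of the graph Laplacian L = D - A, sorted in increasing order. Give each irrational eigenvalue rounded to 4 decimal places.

With the vertex order [a, b, c, d, e, f, g, h], the degrees are [2, 2, 1, 1, 2, 1, 3, 2], giving D = diag(2, 2, 1, 1, 2, 1, 3, 2) and L = D - A. Since every row of L sums to 0, the all-ones vector is in the kernel and 0 is an eigenvalue. The eigenvalues sum to 14, which equals trace(L) = 2|E|.

[0, 0.1667, 0.7276, 1, 1.6353, 2.6729, 3.5643, 4.2332]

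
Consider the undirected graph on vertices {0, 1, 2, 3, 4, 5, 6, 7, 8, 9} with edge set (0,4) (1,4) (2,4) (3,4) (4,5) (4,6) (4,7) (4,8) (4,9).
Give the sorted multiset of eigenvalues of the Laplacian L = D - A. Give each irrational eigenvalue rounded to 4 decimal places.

[0, 1, 1, 1, 1, 1, 1, 1, 1, 10]

Each diagonal entry of L is the vertex degree and each off-diagonal entry is -1 where an edge is present, 0 otherwise; in the order [0, 1, 2, 3, 4, 5, 6, 7, 8, 9] the diagonal is [1, 1, 1, 1, 9, 1, 1, 1, 1, 1]. Diagonalising L (or applying a numerical eigensolver to the 10x10 matrix) gives the spectrum above. The largest eigenvalue, 10, is at most the vertex count 10.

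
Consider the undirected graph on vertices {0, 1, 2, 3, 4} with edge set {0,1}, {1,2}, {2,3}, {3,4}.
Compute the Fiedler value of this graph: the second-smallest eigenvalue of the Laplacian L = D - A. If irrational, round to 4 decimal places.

Each diagonal entry of L is the vertex degree and each off-diagonal entry is -1 where an edge is present, 0 otherwise; in the order [0, 1, 2, 3, 4] the diagonal is [1, 2, 2, 2, 1]. Computing the eigenvalues of L and sorting gives [0, 0.3820, 1.3820, 2.6180, 3.6180]. The Fiedler value lambda_2 = 0.3820 is strictly positive, so the graph is connected. The largest eigenvalue, 3.6180, is at most the vertex count 5.

0.3820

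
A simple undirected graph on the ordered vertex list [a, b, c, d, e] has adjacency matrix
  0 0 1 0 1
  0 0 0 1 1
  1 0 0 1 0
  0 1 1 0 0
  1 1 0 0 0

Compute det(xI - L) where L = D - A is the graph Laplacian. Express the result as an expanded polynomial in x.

x^5 - 10x^4 + 35x^3 - 50x^2 + 25x

Reading degrees in the order [a, b, c, d, e] gives [2, 2, 2, 2, 2]; set D = diag(2, 2, 2, 2, 2) and form L = D - A. Computing det(xI - L) by cofactor expansion (or equivalently via sum-over-permutations) gives x^5 - 10x^4 + 35x^3 - 50x^2 + 25x. The coefficient of x^4 equals -trace(L) = -10, matching the sum of degrees. By the matrix-tree theorem the graph has (1/5) * product of the nonzero eigenvalues = 5 spanning trees.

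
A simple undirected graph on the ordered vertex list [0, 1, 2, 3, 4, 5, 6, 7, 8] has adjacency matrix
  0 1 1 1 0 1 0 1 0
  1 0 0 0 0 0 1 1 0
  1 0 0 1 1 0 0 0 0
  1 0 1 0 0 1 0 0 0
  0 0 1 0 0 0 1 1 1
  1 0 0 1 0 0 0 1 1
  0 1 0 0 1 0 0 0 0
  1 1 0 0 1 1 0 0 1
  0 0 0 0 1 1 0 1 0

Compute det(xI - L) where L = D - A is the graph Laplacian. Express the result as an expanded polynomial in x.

x^9 - 32x^8 + 435x^7 - 3272x^6 + 14851x^5 - 41520x^4 + 69599x^3 - 63732x^2 + 24309x

Each diagonal entry of L is the vertex degree and each off-diagonal entry is -1 where an edge is present, 0 otherwise; in the order [0, 1, 2, 3, 4, 5, 6, 7, 8] the diagonal is [5, 3, 3, 3, 4, 4, 2, 5, 3]. L has integer entries, so p(x) = det(xI - L) has integer coefficients. Expanding the determinant yields x^9 - 32x^8 + 435x^7 - 3272x^6 + 14851x^5 - 41520x^4 + 69599x^3 - 63732x^2 + 24309x. Since p(0) = det(-L) = 0, x divides p(x).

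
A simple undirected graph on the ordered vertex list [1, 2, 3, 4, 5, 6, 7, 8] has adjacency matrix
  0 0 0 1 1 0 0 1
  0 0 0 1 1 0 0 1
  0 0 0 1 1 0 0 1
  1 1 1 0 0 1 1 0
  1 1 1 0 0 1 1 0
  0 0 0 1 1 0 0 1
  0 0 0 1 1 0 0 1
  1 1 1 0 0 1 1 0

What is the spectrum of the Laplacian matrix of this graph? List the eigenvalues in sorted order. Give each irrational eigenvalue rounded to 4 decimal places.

[0, 3, 3, 3, 3, 5, 5, 8]

Each diagonal entry of L is the vertex degree and each off-diagonal entry is -1 where an edge is present, 0 otherwise; in the order [1, 2, 3, 4, 5, 6, 7, 8] the diagonal is [3, 3, 3, 5, 5, 3, 3, 5]. Since every row of L sums to 0, the all-ones vector is in the kernel and 0 is an eigenvalue. The largest eigenvalue, 8, is at most the vertex count 8. There is one zero in the spectrum, matching the 1 component.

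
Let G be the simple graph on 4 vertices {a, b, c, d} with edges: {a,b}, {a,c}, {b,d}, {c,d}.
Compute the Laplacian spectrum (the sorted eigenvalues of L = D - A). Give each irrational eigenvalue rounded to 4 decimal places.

Each diagonal entry of L is the vertex degree and each off-diagonal entry is -1 where an edge is present, 0 otherwise; in the order [a, b, c, d] the diagonal is [2, 2, 2, 2]. L is symmetric positive semidefinite, so every eigenvalue is real and nonnegative. There is one zero in the spectrum, matching the 1 component. The eigenvalues sum to 8, which equals trace(L) = 2|E|.

[0, 2, 2, 4]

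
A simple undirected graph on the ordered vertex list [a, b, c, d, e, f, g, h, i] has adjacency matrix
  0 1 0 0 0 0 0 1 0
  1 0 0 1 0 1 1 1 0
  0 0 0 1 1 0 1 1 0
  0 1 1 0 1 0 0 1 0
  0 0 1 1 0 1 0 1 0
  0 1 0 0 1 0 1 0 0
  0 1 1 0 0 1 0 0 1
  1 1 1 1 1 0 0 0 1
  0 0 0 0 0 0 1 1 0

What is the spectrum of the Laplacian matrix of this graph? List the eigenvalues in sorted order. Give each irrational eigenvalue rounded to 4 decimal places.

[0, 1.6908, 1.8771, 2.5639, 3.9762, 4.4302, 5.8414, 6.2071, 7.4133]

Each diagonal entry of L is the vertex degree and each off-diagonal entry is -1 where an edge is present, 0 otherwise; in the order [a, b, c, d, e, f, g, h, i] the diagonal is [2, 5, 4, 4, 4, 3, 4, 6, 2]. L is symmetric positive semidefinite, so every eigenvalue is real and nonnegative. The single zero eigenvalue shows the graph is connected.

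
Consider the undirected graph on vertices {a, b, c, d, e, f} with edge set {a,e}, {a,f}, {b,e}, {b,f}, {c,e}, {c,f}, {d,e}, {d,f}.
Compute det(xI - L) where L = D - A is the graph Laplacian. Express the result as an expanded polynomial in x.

x^6 - 16x^5 + 96x^4 - 272x^3 + 368x^2 - 192x

With the vertex order [a, b, c, d, e, f], the degrees are [2, 2, 2, 2, 4, 4], giving D = diag(2, 2, 2, 2, 4, 4) and L = D - A. The eigenvalues of L are [0, 2, 2, 2, 4, 6]; the characteristic polynomial is the product of (x - lambda_i), which multiplies out to x^6 - 16x^5 + 96x^4 - 272x^3 + 368x^2 - 192x. The coefficient of x^5 equals -trace(L) = -16, matching the sum of degrees. By the matrix-tree theorem the graph has (1/6) * product of the nonzero eigenvalues = 32 spanning trees.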